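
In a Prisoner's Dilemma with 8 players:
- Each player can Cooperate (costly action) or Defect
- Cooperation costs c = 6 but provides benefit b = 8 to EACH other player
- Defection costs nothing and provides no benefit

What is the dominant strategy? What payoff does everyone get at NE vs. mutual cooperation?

Dominant: Defect; NE payoff = 0; Coop payoff = 50

Work:
Defect dominates (saves cost c = 6, benefit to others is external)
NE: All defect → everyone gets 0
If all cooperate: each receives (7)×8 - 6 = 50
Social dilemma: 50 > 0 but NE gives 0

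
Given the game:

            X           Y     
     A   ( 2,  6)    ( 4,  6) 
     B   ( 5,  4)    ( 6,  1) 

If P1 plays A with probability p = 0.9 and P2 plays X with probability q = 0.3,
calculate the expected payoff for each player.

E[P1] = 3.63, E[P2] = 5.59

Work:
E[P1] = p·q·π₁(A,X) + p·(1-q)·π₁(A,Y) + (1-p)·q·π₁(B,X) + (1-p)·(1-q)·π₁(B,Y)
= 0.9·0.3·2 + 0.9·0.7·4 + 0.1·0.3·5 + 0.1·0.7·6
= 3.63

E[P2] = 5.59 (similar calculation)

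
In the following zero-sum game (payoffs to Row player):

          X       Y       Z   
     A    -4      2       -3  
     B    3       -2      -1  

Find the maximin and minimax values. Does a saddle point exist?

Maximin = -2, Minimax = -1, Saddle: False

Work:
Row minimums: [-4, -2] → maximin = -2
Column maximums: [3, 2, -1] → minimax = -1
No saddle point (maximin ≠ minimax). Mixed strategy needed.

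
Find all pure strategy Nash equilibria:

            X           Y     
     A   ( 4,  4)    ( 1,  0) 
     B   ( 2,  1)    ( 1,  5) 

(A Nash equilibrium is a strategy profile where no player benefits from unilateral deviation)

Nash equilibrium: (A, X), (B, Y)

Work:
Best responses:
  P1 vs X: payoffs [4, 2] → best response A (payoff 4)
  P1 vs Y: payoffs [1, 1] → best response A/B (payoff 1)
  P2 vs A: payoffs [4, 0] → best response X (payoff 4)
  P2 vs B: payoffs [1, 5] → best response Y (payoff 5)
Mutual best responses: (A,X), (B,Y) → Nash equilibria.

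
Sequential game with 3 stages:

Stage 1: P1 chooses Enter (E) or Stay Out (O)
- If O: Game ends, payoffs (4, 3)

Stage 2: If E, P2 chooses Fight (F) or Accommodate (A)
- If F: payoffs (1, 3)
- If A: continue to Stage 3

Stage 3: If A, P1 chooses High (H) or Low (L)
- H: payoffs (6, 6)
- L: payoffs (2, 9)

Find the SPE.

SPE: (E, A, H); Outcome (6, 6)

Work:
Stage 3: P1 chooses H (6 vs 2)
Stage 2: P2: F->3, A->6 (anticipating H). Choose A
Stage 1: P1: O->4, E->6 (anticipating A, H). Choose E
SPE path: E -> A -> H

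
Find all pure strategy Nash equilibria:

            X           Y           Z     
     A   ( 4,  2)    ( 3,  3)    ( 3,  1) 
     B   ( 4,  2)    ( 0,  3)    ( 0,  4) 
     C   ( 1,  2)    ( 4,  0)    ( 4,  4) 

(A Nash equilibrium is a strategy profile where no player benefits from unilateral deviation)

Nash equilibrium: (C, Z)

Work:
Best responses:
  P1 vs X: payoffs [4, 4, 1] → best response A/B (payoff 4)
  P1 vs Y: payoffs [3, 0, 4] → best response C (payoff 4)
  P1 vs Z: payoffs [3, 0, 4] → best response C (payoff 4)
  P2 vs A: payoffs [2, 3, 1] → best response Y (payoff 3)
  P2 vs B: payoffs [2, 3, 4] → best response Z (payoff 4)
  P2 vs C: payoffs [2, 0, 4] → best response Z (payoff 4)
Mutual best responses: (C,Z) → Nash equilibria.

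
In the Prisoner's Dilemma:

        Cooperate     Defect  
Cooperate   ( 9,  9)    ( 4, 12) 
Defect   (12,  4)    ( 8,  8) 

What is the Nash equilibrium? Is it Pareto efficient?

(Defect, Defect) is NE; not Pareto efficient

Work:
Defect dominates Cooperate for both players:
If P2 cooperates: Defect (12) > Cooperate (9)
If P2 defects: Defect (8) > Cooperate (4)
NE: (Defect, Defect) with payoff (8, 8)
But (Cooperate, Cooperate) = (9, 9) Pareto dominates (8, 8)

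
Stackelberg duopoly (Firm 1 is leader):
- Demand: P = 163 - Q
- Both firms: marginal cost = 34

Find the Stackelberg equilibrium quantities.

q₁* (leader) = 64.5, q₂* (follower) = 32.25

Work:
Follower's reaction: q₂ = (a - c - q₁)/2
Leader substitutes: π₁ = q₁·(a - q₁ - (a-c-q₁)/2 - c)
FOC: q₁* = (163 - 34)/2 = 64.50
Then: q₂* = (163 - 34 - 64.5)/2 = 32.25
Leader has first-mover advantage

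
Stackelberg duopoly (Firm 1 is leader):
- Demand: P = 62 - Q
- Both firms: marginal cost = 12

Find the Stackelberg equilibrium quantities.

q₁* (leader) = 25.0, q₂* (follower) = 12.5

Work:
Follower's reaction: q₂ = (a - c - q₁)/2
Leader substitutes: π₁ = q₁·(a - q₁ - (a-c-q₁)/2 - c)
FOC: q₁* = (62 - 12)/2 = 25.00
Then: q₂* = (62 - 12 - 25.0)/2 = 12.50
Leader has first-mover advantage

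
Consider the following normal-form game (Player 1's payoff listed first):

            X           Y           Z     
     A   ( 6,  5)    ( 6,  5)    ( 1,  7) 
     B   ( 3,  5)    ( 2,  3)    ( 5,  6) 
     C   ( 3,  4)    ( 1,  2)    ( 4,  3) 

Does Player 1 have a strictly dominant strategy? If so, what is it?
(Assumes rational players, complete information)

No strictly dominant strategy exists for Player 1

Work:
A strategy strictly dominates another if it gives a strictly higher payoff against every opponent action. Compare each pair of P1's strategies column-by-column:
  A vs B: [6 vs 3, 6 vs 2, 1 vs 5] → A does not strictly dominate B (column Z: 1 ≤ 5)
  A vs C: [6 vs 3, 6 vs 1, 1 vs 4] → A does not strictly dominate C (column Z: 1 ≤ 4)
  B vs A: [3 vs 6, 2 vs 6, 5 vs 1] → B does not strictly dominate A (column X: 3 ≤ 6)
  B vs C: [3 vs 3, 2 vs 1, 5 vs 4] → B does not strictly dominate C (column X: 3 ≤ 3)
  C vs A: [3 vs 6, 1 vs 6, 4 vs 1] → C does not strictly dominate A (column X: 3 ≤ 6)
  C vs B: [3 vs 3, 1 vs 2, 4 vs 5] → C does not strictly dominate B (column X: 3 ≤ 3)
No single strategy strictly dominates all others → no strictly dominant strategy.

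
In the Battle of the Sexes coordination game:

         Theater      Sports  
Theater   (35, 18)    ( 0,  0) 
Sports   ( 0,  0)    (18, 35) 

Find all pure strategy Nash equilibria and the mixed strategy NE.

Pure NE: (Theater, Theater) and (Sports, Sports); Mixed NE: p = 0.6604, q = 0.3396

Work:
Check pure NE:
(Theater, Theater): (35, 18) - no unilateral deviation beneficial
(Sports, Sports): (18, 35) - no unilateral deviation beneficial
Mixed NE: P1 plays Theater with p = 0.6604, P2 plays Theater with q = 0.3396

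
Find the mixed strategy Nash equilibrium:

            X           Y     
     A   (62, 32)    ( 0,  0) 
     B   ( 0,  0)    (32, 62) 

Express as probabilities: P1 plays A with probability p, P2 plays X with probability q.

p = 0.6596, q = 0.3404

Work:
Find probabilities that make opponent indifferent:
P2 chooses q to make P1 indifferent between A and B
P1 chooses p to make P2 indifferent between X and Y
Mixed NE: P1 plays (A: 0.6596, B: 0.3404), P2 plays (X: 0.3404, Y: 0.6596)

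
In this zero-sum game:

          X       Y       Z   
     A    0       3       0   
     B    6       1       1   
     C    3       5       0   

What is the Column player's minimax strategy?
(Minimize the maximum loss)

Column should play Z, value = 1

Work:
Column player minimizes Row's maximum payoff:
Column X: max payoff to Row = 6
Column Y: max payoff to Row = 5
Column Z: max payoff to Row = 1
Minimum is 1, achieved by column Z.
Minimax strategy: Z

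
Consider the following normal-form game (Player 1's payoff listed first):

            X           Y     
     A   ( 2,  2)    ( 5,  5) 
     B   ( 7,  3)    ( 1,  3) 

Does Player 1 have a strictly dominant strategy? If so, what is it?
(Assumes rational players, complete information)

No strictly dominant strategy exists for Player 1

Work:
A strategy strictly dominates another if it gives a strictly higher payoff against every opponent action. Compare each pair of P1's strategies column-by-column:
  A vs B: [2 vs 7, 5 vs 1] → A does not strictly dominate B (column X: 2 ≤ 7)
  B vs A: [7 vs 2, 1 vs 5] → B does not strictly dominate A (column Y: 1 ≤ 5)
No single strategy strictly dominates all others → no strictly dominant strategy.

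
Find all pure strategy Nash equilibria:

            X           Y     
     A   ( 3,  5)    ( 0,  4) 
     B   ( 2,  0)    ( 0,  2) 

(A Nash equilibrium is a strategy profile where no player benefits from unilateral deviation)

Nash equilibrium: (A, X), (B, Y)

Work:
Best responses:
  P1 vs X: payoffs [3, 2] → best response A (payoff 3)
  P1 vs Y: payoffs [0, 0] → best response A/B (payoff 0)
  P2 vs A: payoffs [5, 4] → best response X (payoff 5)
  P2 vs B: payoffs [0, 2] → best response Y (payoff 2)
Mutual best responses: (A,X), (B,Y) → Nash equilibria.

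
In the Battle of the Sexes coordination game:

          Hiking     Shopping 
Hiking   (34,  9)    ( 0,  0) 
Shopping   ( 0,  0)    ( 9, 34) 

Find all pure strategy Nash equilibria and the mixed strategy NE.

Pure NE: (Hiking, Hiking) and (Shopping, Shopping); Mixed NE: p = 0.7907, q = 0.2093

Work:
Check pure NE:
(Hiking, Hiking): (34, 9) - no unilateral deviation beneficial
(Shopping, Shopping): (9, 34) - no unilateral deviation beneficial
Mixed NE: P1 plays Hiking with p = 0.7907, P2 plays Hiking with q = 0.2093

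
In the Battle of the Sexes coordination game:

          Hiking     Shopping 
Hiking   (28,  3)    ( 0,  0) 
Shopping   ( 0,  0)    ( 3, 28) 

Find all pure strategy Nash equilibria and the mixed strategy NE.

Pure NE: (Hiking, Hiking) and (Shopping, Shopping); Mixed NE: p = 0.9032, q = 0.0968

Work:
Check pure NE:
(Hiking, Hiking): (28, 3) - no unilateral deviation beneficial
(Shopping, Shopping): (3, 28) - no unilateral deviation beneficial
Mixed NE: P1 plays Hiking with p = 0.9032, P2 plays Hiking with q = 0.0968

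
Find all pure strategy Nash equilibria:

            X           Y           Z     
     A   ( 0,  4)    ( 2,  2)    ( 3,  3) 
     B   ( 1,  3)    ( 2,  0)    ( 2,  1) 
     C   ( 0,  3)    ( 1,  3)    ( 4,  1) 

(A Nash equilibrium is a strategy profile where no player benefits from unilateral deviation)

Nash equilibrium: (B, X)

Work:
Best responses:
  P1 vs X: payoffs [0, 1, 0] → best response B (payoff 1)
  P1 vs Y: payoffs [2, 2, 1] → best response A/B (payoff 2)
  P1 vs Z: payoffs [3, 2, 4] → best response C (payoff 4)
  P2 vs A: payoffs [4, 2, 3] → best response X (payoff 4)
  P2 vs B: payoffs [3, 0, 1] → best response X (payoff 3)
  P2 vs C: payoffs [3, 3, 1] → best response X/Y (payoff 3)
Mutual best responses: (B,X) → Nash equilibria.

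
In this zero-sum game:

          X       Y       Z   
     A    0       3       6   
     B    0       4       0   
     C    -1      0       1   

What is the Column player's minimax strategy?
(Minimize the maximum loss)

Column should play X, value = 0

Work:
Column player minimizes Row's maximum payoff:
Column X: max payoff to Row = 0
Column Y: max payoff to Row = 4
Column Z: max payoff to Row = 6
Minimum is 0, achieved by column X.
Minimax strategy: X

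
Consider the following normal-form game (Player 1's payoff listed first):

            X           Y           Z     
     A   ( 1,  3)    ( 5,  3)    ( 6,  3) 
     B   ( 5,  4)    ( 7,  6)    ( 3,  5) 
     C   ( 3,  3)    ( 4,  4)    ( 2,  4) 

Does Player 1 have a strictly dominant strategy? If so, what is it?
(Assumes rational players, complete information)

No strictly dominant strategy exists for Player 1

Work:
A strategy strictly dominates another if it gives a strictly higher payoff against every opponent action. Compare each pair of P1's strategies column-by-column:
  A vs B: [1 vs 5, 5 vs 7, 6 vs 3] → A does not strictly dominate B (column X: 1 ≤ 5)
  A vs C: [1 vs 3, 5 vs 4, 6 vs 2] → A does not strictly dominate C (column X: 1 ≤ 3)
  B vs A: [5 vs 1, 7 vs 5, 3 vs 6] → B does not strictly dominate A (column Z: 3 ≤ 6)
  B vs C: [5 vs 3, 7 vs 4, 3 vs 2] → B strictly dominates C
  C vs A: [3 vs 1, 4 vs 5, 2 vs 6] → C does not strictly dominate A (column Y: 4 ≤ 5)
  C vs B: [3 vs 5, 4 vs 7, 2 vs 3] → C does not strictly dominate B (column X: 3 ≤ 5)
No single strategy strictly dominates all others → no strictly dominant strategy.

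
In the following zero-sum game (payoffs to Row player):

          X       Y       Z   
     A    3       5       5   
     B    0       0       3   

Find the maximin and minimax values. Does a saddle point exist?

Maximin = 3, Minimax = 3, Saddle: True

Work:
Row minimums: [3, 0] → maximin = 3
Column maximums: [3, 5, 5] → minimax = 3
Saddle point exists! Game value = 3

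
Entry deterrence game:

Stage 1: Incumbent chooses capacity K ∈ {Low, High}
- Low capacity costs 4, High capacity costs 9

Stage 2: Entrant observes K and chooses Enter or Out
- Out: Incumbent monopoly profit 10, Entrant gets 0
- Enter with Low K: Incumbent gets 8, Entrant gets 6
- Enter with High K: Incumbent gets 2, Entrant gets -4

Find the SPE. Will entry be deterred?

SPE: (Low, Enter|Low, Out|High); Entry not deterred. Incumbent net profit = 4, Entrant gets 6

Work:
After Low K: Entrant enters (6 > 0)
After High K: Entrant stays out (-4 < 0)
Incumbent: Low → 8−4=4, High → 10−9=1
Incumbent chooses Low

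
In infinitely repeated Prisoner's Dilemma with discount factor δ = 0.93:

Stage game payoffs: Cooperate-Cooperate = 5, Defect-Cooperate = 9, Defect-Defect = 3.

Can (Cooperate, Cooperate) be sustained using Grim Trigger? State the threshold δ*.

δ* = 0.6667; since δ = 0.93 ≥ 0.6667, cooperation can be sustained

Work:
For Grim Trigger:
Cooperate forever: 5/(1-δ)
Defect then punished: 9 + 3·δ/(1-δ)
Need: 5/(1-δ) ≥ 9 + 3·δ/(1-δ)
Solving: δ ≥ (T-R)/(T-P) = (9-5)/(9-3) = 0.6667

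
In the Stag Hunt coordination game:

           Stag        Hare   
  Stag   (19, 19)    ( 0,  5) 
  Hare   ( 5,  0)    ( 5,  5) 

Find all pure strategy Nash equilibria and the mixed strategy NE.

Pure NE: (Stag, Stag) and (Hare, Hare); Mixed NE: p = 0.2632, q = 0.2632

Work:
Check pure NE:
(Stag, Stag): (19, 19) - no unilateral deviation beneficial
(Hare, Hare): (5, 5) - no unilateral deviation beneficial
Mixed NE: P1 plays Stag with p = 0.2632, P2 plays Stag with q = 0.2632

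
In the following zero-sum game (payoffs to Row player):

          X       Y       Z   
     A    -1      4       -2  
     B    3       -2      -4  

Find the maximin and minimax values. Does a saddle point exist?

Maximin = -2, Minimax = -2, Saddle: True

Work:
Row minimums: [-2, -4] → maximin = -2
Column maximums: [3, 4, -2] → minimax = -2
Saddle point exists! Game value = -2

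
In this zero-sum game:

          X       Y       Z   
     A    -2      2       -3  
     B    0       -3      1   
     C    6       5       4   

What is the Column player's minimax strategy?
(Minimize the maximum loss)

Column should play Z, value = 4

Work:
Column player minimizes Row's maximum payoff:
Column X: max payoff to Row = 6
Column Y: max payoff to Row = 5
Column Z: max payoff to Row = 4
Minimum is 4, achieved by column Z.
Minimax strategy: Z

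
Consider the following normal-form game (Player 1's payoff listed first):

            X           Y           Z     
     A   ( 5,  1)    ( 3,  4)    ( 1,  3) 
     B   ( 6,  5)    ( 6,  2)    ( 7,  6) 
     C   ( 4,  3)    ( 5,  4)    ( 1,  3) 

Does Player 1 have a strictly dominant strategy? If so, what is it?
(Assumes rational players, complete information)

Yes, Player 1's strictly dominant strategy is B

Work:
A strategy strictly dominates another if it gives a strictly higher payoff against every opponent action. Compare each pair of P1's strategies column-by-column:
  A vs B: [5 vs 6, 3 vs 6, 1 vs 7] → A does not strictly dominate B (column X: 5 ≤ 6)
  A vs C: [5 vs 4, 3 vs 5, 1 vs 1] → A does not strictly dominate C (column Y: 3 ≤ 5)
  B vs A: [6 vs 5, 6 vs 3, 7 vs 1] → B strictly dominates A
  B vs C: [6 vs 4, 6 vs 5, 7 vs 1] → B strictly dominates C
  C vs A: [4 vs 5, 5 vs 3, 1 vs 1] → C does not strictly dominate A (column X: 4 ≤ 5)
  C vs B: [4 vs 6, 5 vs 6, 1 vs 7] → C does not strictly dominate B (column X: 4 ≤ 6)
B strictly dominates every other strategy → strictly dominant.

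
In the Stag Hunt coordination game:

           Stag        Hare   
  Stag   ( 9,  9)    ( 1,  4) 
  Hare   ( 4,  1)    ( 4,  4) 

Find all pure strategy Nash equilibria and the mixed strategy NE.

Pure NE: (Stag, Stag) and (Hare, Hare); Mixed NE: p = 0.375, q = 0.375

Work:
Check pure NE:
(Stag, Stag): (9, 9) - no unilateral deviation beneficial
(Hare, Hare): (4, 4) - no unilateral deviation beneficial
Mixed NE: P1 plays Stag with p = 0.375, P2 plays Stag with q = 0.375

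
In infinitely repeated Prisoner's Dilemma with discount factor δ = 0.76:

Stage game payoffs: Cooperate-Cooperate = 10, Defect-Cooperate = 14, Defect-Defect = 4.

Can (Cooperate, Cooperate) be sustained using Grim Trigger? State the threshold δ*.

δ* = 0.4; since δ = 0.76 ≥ 0.4, cooperation can be sustained

Work:
For Grim Trigger:
Cooperate forever: 10/(1-δ)
Defect then punished: 14 + 4·δ/(1-δ)
Need: 10/(1-δ) ≥ 14 + 4·δ/(1-δ)
Solving: δ ≥ (T-R)/(T-P) = (14-10)/(14-4) = 0.4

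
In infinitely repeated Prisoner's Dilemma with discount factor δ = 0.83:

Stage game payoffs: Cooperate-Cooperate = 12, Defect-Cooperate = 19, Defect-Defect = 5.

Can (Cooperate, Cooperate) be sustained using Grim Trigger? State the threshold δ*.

δ* = 0.5; since δ = 0.83 ≥ 0.5, cooperation can be sustained

Work:
For Grim Trigger:
Cooperate forever: 12/(1-δ)
Defect then punished: 19 + 5·δ/(1-δ)
Need: 12/(1-δ) ≥ 19 + 5·δ/(1-δ)
Solving: δ ≥ (T-R)/(T-P) = (19-12)/(19-5) = 0.5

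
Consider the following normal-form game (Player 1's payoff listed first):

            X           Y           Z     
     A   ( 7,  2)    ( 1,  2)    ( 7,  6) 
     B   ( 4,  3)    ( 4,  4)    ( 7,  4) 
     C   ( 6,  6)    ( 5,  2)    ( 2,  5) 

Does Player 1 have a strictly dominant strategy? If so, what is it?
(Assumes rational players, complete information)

No strictly dominant strategy exists for Player 1

Work:
A strategy strictly dominates another if it gives a strictly higher payoff against every opponent action. Compare each pair of P1's strategies column-by-column:
  A vs B: [7 vs 4, 1 vs 4, 7 vs 7] → A does not strictly dominate B (column Y: 1 ≤ 4)
  A vs C: [7 vs 6, 1 vs 5, 7 vs 2] → A does not strictly dominate C (column Y: 1 ≤ 5)
  B vs A: [4 vs 7, 4 vs 1, 7 vs 7] → B does not strictly dominate A (column X: 4 ≤ 7)
  B vs C: [4 vs 6, 4 vs 5, 7 vs 2] → B does not strictly dominate C (column X: 4 ≤ 6)
  C vs A: [6 vs 7, 5 vs 1, 2 vs 7] → C does not strictly dominate A (column X: 6 ≤ 7)
  C vs B: [6 vs 4, 5 vs 4, 2 vs 7] → C does not strictly dominate B (column Z: 2 ≤ 7)
No single strategy strictly dominates all others → no strictly dominant strategy.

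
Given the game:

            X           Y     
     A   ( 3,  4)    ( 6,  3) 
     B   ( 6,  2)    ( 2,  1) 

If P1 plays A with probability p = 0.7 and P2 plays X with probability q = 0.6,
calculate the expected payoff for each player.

E[P1] = 4.26, E[P2] = 3.0

Work:
E[P1] = p·q·π₁(A,X) + p·(1-q)·π₁(A,Y) + (1-p)·q·π₁(B,X) + (1-p)·(1-q)·π₁(B,Y)
= 0.7·0.6·3 + 0.7·0.4·6 + 0.3·0.6·6 + 0.3·0.4·2
= 4.26

E[P2] = 3.0 (similar calculation)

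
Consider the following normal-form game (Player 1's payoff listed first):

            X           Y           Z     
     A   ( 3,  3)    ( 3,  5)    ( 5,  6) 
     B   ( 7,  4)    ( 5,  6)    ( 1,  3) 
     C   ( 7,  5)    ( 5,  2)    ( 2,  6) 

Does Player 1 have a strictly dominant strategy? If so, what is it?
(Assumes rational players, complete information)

No strictly dominant strategy exists for Player 1

Work:
A strategy strictly dominates another if it gives a strictly higher payoff against every opponent action. Compare each pair of P1's strategies column-by-column:
  A vs B: [3 vs 7, 3 vs 5, 5 vs 1] → A does not strictly dominate B (column X: 3 ≤ 7)
  A vs C: [3 vs 7, 3 vs 5, 5 vs 2] → A does not strictly dominate C (column X: 3 ≤ 7)
  B vs A: [7 vs 3, 5 vs 3, 1 vs 5] → B does not strictly dominate A (column Z: 1 ≤ 5)
  B vs C: [7 vs 7, 5 vs 5, 1 vs 2] → B does not strictly dominate C (column X: 7 ≤ 7)
  C vs A: [7 vs 3, 5 vs 3, 2 vs 5] → C does not strictly dominate A (column Z: 2 ≤ 5)
  C vs B: [7 vs 7, 5 vs 5, 2 vs 1] → C does not strictly dominate B (column X: 7 ≤ 7)
No single strategy strictly dominates all others → no strictly dominant strategy.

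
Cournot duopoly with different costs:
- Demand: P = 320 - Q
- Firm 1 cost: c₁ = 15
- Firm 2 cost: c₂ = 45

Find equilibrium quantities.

q₁* = 111.67, q₂* = 81.67

Work:
Reaction: q₁ = (320 - 15 - q₂)/2
Reaction: q₂ = (320 - 45 - q₁)/2
Solve simultaneously:
q₁* = (320 - 2×15 + 45)/3 = 111.67
q₂* = (320 - 2×45 + 15)/3 = 81.67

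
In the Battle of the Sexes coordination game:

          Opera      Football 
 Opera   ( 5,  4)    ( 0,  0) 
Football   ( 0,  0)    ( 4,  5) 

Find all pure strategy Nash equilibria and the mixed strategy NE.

Pure NE: (Opera, Opera) and (Football, Football); Mixed NE: p = 0.5556, q = 0.4444

Work:
Check pure NE:
(Opera, Opera): (5, 4) - no unilateral deviation beneficial
(Football, Football): (4, 5) - no unilateral deviation beneficial
Mixed NE: P1 plays Opera with p = 0.5556, P2 plays Opera with q = 0.4444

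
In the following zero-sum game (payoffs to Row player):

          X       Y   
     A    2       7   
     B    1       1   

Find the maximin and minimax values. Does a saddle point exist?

Maximin = 2, Minimax = 2, Saddle: True

Work:
Row minimums: [2, 1] → maximin = 2
Column maximums: [2, 7] → minimax = 2
Saddle point exists! Game value = 2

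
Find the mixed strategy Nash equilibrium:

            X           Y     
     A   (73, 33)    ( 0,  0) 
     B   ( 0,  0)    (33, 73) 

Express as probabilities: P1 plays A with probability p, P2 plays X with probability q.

p = 0.6887, q = 0.3113

Work:
Find probabilities that make opponent indifferent:
P2 chooses q to make P1 indifferent between A and B
P1 chooses p to make P2 indifferent between X and Y
Mixed NE: P1 plays (A: 0.6887, B: 0.3113), P2 plays (X: 0.3113, Y: 0.6887)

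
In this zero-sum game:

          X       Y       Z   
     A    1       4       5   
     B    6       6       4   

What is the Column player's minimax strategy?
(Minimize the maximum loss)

Column should play Z, value = 5

Work:
Column player minimizes Row's maximum payoff:
Column X: max payoff to Row = 6
Column Y: max payoff to Row = 6
Column Z: max payoff to Row = 5
Minimum is 5, achieved by column Z.
Minimax strategy: Z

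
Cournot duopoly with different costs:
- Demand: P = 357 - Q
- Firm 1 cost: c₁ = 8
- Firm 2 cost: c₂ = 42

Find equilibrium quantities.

q₁* = 127.67, q₂* = 93.67

Work:
Reaction: q₁ = (357 - 8 - q₂)/2
Reaction: q₂ = (357 - 42 - q₁)/2
Solve simultaneously:
q₁* = (357 - 2×8 + 42)/3 = 127.67
q₂* = (357 - 2×42 + 8)/3 = 93.67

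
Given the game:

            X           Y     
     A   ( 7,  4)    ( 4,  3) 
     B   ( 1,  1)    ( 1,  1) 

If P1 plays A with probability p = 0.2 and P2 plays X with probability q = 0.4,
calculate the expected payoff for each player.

E[P1] = 1.84, E[P2] = 1.48

Work:
E[P1] = p·q·π₁(A,X) + p·(1-q)·π₁(A,Y) + (1-p)·q·π₁(B,X) + (1-p)·(1-q)·π₁(B,Y)
= 0.2·0.4·7 + 0.2·0.6·4 + 0.8·0.4·1 + 0.8·0.6·1
= 1.84

E[P2] = 1.48 (similar calculation)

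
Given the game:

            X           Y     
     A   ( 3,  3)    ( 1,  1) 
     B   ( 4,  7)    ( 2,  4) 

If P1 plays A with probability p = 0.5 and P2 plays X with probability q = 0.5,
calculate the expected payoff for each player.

E[P1] = 2.5, E[P2] = 3.75

Work:
E[P1] = p·q·π₁(A,X) + p·(1-q)·π₁(A,Y) + (1-p)·q·π₁(B,X) + (1-p)·(1-q)·π₁(B,Y)
= 0.5·0.5·3 + 0.5·0.5·1 + 0.5·0.5·4 + 0.5·0.5·2
= 2.5

E[P2] = 3.75 (similar calculation)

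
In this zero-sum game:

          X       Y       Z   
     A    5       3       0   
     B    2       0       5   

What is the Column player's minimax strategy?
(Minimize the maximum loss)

Column should play Y, value = 3

Work:
Column player minimizes Row's maximum payoff:
Column X: max payoff to Row = 5
Column Y: max payoff to Row = 3
Column Z: max payoff to Row = 5
Minimum is 3, achieved by column Y.
Minimax strategy: Y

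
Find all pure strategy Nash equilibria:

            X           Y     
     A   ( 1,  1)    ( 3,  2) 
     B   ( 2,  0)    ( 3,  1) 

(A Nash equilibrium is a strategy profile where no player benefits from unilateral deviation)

Nash equilibrium: (A, Y), (B, Y)

Work:
Best responses:
  P1 vs X: payoffs [1, 2] → best response B (payoff 2)
  P1 vs Y: payoffs [3, 3] → best response A/B (payoff 3)
  P2 vs A: payoffs [1, 2] → best response Y (payoff 2)
  P2 vs B: payoffs [0, 1] → best response Y (payoff 1)
Mutual best responses: (A,Y), (B,Y) → Nash equilibria.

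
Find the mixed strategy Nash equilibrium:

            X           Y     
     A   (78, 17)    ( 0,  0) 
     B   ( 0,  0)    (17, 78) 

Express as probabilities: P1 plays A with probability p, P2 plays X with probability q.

p = 0.8211, q = 0.1789

Work:
Find probabilities that make opponent indifferent:
P2 chooses q to make P1 indifferent between A and B
P1 chooses p to make P2 indifferent between X and Y
Mixed NE: P1 plays (A: 0.8211, B: 0.1789), P2 plays (X: 0.1789, Y: 0.8211)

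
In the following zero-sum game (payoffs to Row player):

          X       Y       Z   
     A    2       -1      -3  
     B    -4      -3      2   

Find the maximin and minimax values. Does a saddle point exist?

Maximin = -3, Minimax = -1, Saddle: False

Work:
Row minimums: [-3, -4] → maximin = -3
Column maximums: [2, -1, 2] → minimax = -1
No saddle point (maximin ≠ minimax). Mixed strategy needed.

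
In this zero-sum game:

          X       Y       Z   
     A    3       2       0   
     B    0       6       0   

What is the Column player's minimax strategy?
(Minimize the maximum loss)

Column should play Z, value = 0

Work:
Column player minimizes Row's maximum payoff:
Column X: max payoff to Row = 3
Column Y: max payoff to Row = 6
Column Z: max payoff to Row = 0
Minimum is 0, achieved by column Z.
Minimax strategy: Z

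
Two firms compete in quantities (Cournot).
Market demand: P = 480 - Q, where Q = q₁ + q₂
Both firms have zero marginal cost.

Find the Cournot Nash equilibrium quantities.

q₁* = q₂* = 160.0; P* = 160.0

Work:
Profit: π_i = P·q_i = (a - q_i - q_j)·q_i
FOC: ∂π_i/∂q_i = a - 2q_i - q_j = 0
Reaction function: q_i = (480 - q_j)/2
Symmetry: q* = 480/3 = 160.0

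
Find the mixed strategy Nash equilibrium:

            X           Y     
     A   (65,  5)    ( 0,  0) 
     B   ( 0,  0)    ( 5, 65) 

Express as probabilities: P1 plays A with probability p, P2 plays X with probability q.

p = 0.9286, q = 0.0714

Work:
Find probabilities that make opponent indifferent:
P2 chooses q to make P1 indifferent between A and B
P1 chooses p to make P2 indifferent between X and Y
Mixed NE: P1 plays (A: 0.9286, B: 0.0714), P2 plays (X: 0.0714, Y: 0.9286)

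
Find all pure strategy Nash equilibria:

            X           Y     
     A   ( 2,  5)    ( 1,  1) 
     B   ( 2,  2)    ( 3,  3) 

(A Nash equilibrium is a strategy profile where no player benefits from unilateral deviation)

Nash equilibrium: (A, X), (B, Y)

Work:
Best responses:
  P1 vs X: payoffs [2, 2] → best response A/B (payoff 2)
  P1 vs Y: payoffs [1, 3] → best response B (payoff 3)
  P2 vs A: payoffs [5, 1] → best response X (payoff 5)
  P2 vs B: payoffs [2, 3] → best response Y (payoff 3)
Mutual best responses: (A,X), (B,Y) → Nash equilibria.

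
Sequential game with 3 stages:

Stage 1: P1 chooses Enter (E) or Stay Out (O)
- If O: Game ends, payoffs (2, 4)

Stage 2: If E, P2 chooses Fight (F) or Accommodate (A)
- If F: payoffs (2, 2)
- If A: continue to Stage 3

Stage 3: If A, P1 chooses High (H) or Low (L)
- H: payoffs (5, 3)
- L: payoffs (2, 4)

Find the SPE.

SPE: (E, A, H); Outcome (5, 3)

Work:
Stage 3: P1 chooses H (5 vs 2)
Stage 2: P2: F->2, A->3 (anticipating H). Choose A
Stage 1: P1: O->2, E->5 (anticipating A, H). Choose E
SPE path: E -> A -> H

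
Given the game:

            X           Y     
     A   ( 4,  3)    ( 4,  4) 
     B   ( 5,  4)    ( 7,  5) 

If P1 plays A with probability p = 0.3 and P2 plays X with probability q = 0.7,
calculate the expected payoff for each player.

E[P1] = 5.12, E[P2] = 4.0

Work:
E[P1] = p·q·π₁(A,X) + p·(1-q)·π₁(A,Y) + (1-p)·q·π₁(B,X) + (1-p)·(1-q)·π₁(B,Y)
= 0.3·0.7·4 + 0.3·0.3·4 + 0.7·0.7·5 + 0.7·0.3·7
= 5.12

E[P2] = 4.0 (similar calculation)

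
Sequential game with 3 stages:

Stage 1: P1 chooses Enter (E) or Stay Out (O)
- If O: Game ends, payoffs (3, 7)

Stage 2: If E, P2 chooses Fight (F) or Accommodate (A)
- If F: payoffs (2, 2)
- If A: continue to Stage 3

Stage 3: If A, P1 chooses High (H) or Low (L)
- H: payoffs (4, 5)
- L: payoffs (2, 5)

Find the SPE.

SPE: (E, A, H); Outcome (4, 5)

Work:
Stage 3: P1 chooses H (4 vs 2)
Stage 2: P2: F->2, A->5 (anticipating H). Choose A
Stage 1: P1: O->3, E->4 (anticipating A, H). Choose E
SPE path: E -> A -> H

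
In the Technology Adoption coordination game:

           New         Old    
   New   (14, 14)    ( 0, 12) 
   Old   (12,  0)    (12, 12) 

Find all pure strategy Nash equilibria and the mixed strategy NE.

Pure NE: (New, New) and (Old, Old); Mixed NE: p = 0.8571, q = 0.8571

Work:
Check pure NE:
(New, New): (14, 14) - no unilateral deviation beneficial
(Old, Old): (12, 12) - no unilateral deviation beneficial
Mixed NE: P1 plays New with p = 0.8571, P2 plays New with q = 0.8571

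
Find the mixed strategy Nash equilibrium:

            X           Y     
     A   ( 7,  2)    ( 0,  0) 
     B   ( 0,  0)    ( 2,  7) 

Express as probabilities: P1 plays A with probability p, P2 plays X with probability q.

p = 0.7778, q = 0.2222

Work:
Find probabilities that make opponent indifferent:
P2 chooses q to make P1 indifferent between A and B
P1 chooses p to make P2 indifferent between X and Y
Mixed NE: P1 plays (A: 0.7778, B: 0.2222), P2 plays (X: 0.2222, Y: 0.7778)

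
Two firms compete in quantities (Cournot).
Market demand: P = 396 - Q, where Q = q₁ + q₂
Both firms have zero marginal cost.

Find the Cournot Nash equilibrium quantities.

q₁* = q₂* = 132.0; P* = 132.0

Work:
Profit: π_i = P·q_i = (a - q_i - q_j)·q_i
FOC: ∂π_i/∂q_i = a - 2q_i - q_j = 0
Reaction function: q_i = (396 - q_j)/2
Symmetry: q* = 396/3 = 132.0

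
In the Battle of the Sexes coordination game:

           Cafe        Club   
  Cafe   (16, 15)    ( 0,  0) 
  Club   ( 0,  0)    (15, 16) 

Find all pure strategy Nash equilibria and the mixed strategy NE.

Pure NE: (Cafe, Cafe) and (Club, Club); Mixed NE: p = 0.5161, q = 0.4839

Work:
Check pure NE:
(Cafe, Cafe): (16, 15) - no unilateral deviation beneficial
(Club, Club): (15, 16) - no unilateral deviation beneficial
Mixed NE: P1 plays Cafe with p = 0.5161, P2 plays Cafe with q = 0.4839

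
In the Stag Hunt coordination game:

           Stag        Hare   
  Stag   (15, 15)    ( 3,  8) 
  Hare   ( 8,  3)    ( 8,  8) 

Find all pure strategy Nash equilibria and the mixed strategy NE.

Pure NE: (Stag, Stag) and (Hare, Hare); Mixed NE: p = 0.4167, q = 0.4167

Work:
Check pure NE:
(Stag, Stag): (15, 15) - no unilateral deviation beneficial
(Hare, Hare): (8, 8) - no unilateral deviation beneficial
Mixed NE: P1 plays Stag with p = 0.4167, P2 plays Stag with q = 0.4167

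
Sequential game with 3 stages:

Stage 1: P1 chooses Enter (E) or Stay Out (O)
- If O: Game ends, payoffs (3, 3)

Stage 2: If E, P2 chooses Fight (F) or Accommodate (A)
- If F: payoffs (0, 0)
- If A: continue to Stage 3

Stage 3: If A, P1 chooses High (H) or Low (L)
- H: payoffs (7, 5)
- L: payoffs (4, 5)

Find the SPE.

SPE: (E, A, H); Outcome (7, 5)

Work:
Stage 3: P1 chooses H (7 vs 4)
Stage 2: P2: F->0, A->5 (anticipating H). Choose A
Stage 1: P1: O->3, E->7 (anticipating A, H). Choose E
SPE path: E -> A -> H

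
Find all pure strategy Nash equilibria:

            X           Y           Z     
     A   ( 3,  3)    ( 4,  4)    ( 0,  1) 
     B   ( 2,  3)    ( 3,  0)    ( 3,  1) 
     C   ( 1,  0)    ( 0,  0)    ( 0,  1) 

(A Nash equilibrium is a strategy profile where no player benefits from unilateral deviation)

Nash equilibrium: (A, Y)

Work:
Best responses:
  P1 vs X: payoffs [3, 2, 1] → best response A (payoff 3)
  P1 vs Y: payoffs [4, 3, 0] → best response A (payoff 4)
  P1 vs Z: payoffs [0, 3, 0] → best response B (payoff 3)
  P2 vs A: payoffs [3, 4, 1] → best response Y (payoff 4)
  P2 vs B: payoffs [3, 0, 1] → best response X (payoff 3)
  P2 vs C: payoffs [0, 0, 1] → best response Z (payoff 1)
Mutual best responses: (A,Y) → Nash equilibria.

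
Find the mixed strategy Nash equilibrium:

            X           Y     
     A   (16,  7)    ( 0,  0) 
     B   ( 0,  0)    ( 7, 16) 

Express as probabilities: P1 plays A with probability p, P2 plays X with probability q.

p = 0.6957, q = 0.3043

Work:
Find probabilities that make opponent indifferent:
P2 chooses q to make P1 indifferent between A and B
P1 chooses p to make P2 indifferent between X and Y
Mixed NE: P1 plays (A: 0.6957, B: 0.3043), P2 plays (X: 0.3043, Y: 0.6957)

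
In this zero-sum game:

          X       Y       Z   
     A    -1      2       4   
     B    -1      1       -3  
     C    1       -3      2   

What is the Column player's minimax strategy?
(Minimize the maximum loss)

Column should play X, value = 1

Work:
Column player minimizes Row's maximum payoff:
Column X: max payoff to Row = 1
Column Y: max payoff to Row = 2
Column Z: max payoff to Row = 4
Minimum is 1, achieved by column X.
Minimax strategy: X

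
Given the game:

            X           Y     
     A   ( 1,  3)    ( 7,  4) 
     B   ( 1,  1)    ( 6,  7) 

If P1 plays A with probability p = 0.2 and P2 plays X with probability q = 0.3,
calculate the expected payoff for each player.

E[P1] = 4.64, E[P2] = 4.9

Work:
E[P1] = p·q·π₁(A,X) + p·(1-q)·π₁(A,Y) + (1-p)·q·π₁(B,X) + (1-p)·(1-q)·π₁(B,Y)
= 0.2·0.3·1 + 0.2·0.7·7 + 0.8·0.3·1 + 0.8·0.7·6
= 4.64

E[P2] = 4.9 (similar calculation)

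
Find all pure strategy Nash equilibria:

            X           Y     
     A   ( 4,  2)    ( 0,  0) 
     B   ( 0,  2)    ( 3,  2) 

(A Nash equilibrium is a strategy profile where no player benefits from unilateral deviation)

Nash equilibrium: (A, X), (B, Y)

Work:
Best responses:
  P1 vs X: payoffs [4, 0] → best response A (payoff 4)
  P1 vs Y: payoffs [0, 3] → best response B (payoff 3)
  P2 vs A: payoffs [2, 0] → best response X (payoff 2)
  P2 vs B: payoffs [2, 2] → best response X/Y (payoff 2)
Mutual best responses: (A,X), (B,Y) → Nash equilibria.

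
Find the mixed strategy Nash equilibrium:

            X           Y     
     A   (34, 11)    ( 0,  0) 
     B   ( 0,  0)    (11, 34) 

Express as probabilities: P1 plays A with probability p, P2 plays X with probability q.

p = 0.7556, q = 0.2444

Work:
Find probabilities that make opponent indifferent:
P2 chooses q to make P1 indifferent between A and B
P1 chooses p to make P2 indifferent between X and Y
Mixed NE: P1 plays (A: 0.7556, B: 0.2444), P2 plays (X: 0.2444, Y: 0.7556)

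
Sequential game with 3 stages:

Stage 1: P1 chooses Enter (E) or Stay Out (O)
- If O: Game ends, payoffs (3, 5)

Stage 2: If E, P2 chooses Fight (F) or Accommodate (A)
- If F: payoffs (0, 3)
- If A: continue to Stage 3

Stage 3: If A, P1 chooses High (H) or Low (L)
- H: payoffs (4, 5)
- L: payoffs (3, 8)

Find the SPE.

SPE: (E, A, H); Outcome (4, 5)

Work:
Stage 3: P1 chooses H (4 vs 3)
Stage 2: P2: F->3, A->5 (anticipating H). Choose A
Stage 1: P1: O->3, E->4 (anticipating A, H). Choose E
SPE path: E -> A -> H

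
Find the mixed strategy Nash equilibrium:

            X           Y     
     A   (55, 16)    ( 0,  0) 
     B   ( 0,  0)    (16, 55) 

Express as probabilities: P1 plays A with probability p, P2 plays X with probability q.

p = 0.7746, q = 0.2254

Work:
Find probabilities that make opponent indifferent:
P2 chooses q to make P1 indifferent between A and B
P1 chooses p to make P2 indifferent between X and Y
Mixed NE: P1 plays (A: 0.7746, B: 0.2254), P2 plays (X: 0.2254, Y: 0.7746)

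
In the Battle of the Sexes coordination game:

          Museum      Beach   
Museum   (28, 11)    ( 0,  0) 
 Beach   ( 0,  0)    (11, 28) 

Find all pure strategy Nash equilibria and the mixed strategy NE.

Pure NE: (Museum, Museum) and (Beach, Beach); Mixed NE: p = 0.7179, q = 0.2821

Work:
Check pure NE:
(Museum, Museum): (28, 11) - no unilateral deviation beneficial
(Beach, Beach): (11, 28) - no unilateral deviation beneficial
Mixed NE: P1 plays Museum with p = 0.7179, P2 plays Museum with q = 0.2821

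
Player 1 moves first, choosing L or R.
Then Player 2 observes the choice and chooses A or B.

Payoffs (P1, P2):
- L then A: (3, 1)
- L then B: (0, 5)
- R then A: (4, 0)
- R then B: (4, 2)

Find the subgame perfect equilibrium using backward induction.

P1 plays R, P2 plays B after L and B after R; Payoff (4, 2)

Work:
Backward induction:
After L: P2 chooses B → P1 gets 0
After R: P2 chooses B → P1 gets 4
P1 chooses R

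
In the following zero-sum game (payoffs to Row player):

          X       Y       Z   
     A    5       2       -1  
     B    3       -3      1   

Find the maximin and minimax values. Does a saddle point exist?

Maximin = -1, Minimax = 1, Saddle: False

Work:
Row minimums: [-1, -3] → maximin = -1
Column maximums: [5, 2, 1] → minimax = 1
No saddle point (maximin ≠ minimax). Mixed strategy needed.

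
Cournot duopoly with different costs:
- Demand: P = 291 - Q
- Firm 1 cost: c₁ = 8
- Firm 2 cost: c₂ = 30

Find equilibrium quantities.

q₁* = 101.67, q₂* = 79.67

Work:
Reaction: q₁ = (291 - 8 - q₂)/2
Reaction: q₂ = (291 - 30 - q₁)/2
Solve simultaneously:
q₁* = (291 - 2×8 + 30)/3 = 101.67
q₂* = (291 - 2×30 + 8)/3 = 79.67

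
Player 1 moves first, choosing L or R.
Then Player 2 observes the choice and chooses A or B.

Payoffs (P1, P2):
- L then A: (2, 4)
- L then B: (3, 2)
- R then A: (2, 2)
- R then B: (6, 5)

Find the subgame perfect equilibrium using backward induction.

P1 plays R, P2 plays A after L and B after R; Payoff (6, 5)

Work:
Backward induction:
After L: P2 chooses A → P1 gets 2
After R: P2 chooses B → P1 gets 6
P1 chooses R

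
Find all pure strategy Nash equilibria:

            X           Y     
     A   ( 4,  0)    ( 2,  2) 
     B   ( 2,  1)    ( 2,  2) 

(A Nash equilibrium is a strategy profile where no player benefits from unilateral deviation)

Nash equilibrium: (A, Y), (B, Y)

Work:
Best responses:
  P1 vs X: payoffs [4, 2] → best response A (payoff 4)
  P1 vs Y: payoffs [2, 2] → best response A/B (payoff 2)
  P2 vs A: payoffs [0, 2] → best response Y (payoff 2)
  P2 vs B: payoffs [1, 2] → best response Y (payoff 2)
Mutual best responses: (A,Y), (B,Y) → Nash equilibria.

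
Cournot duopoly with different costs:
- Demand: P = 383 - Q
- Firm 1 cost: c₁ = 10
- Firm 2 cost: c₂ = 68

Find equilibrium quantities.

q₁* = 143.67, q₂* = 85.67

Work:
Reaction: q₁ = (383 - 10 - q₂)/2
Reaction: q₂ = (383 - 68 - q₁)/2
Solve simultaneously:
q₁* = (383 - 2×10 + 68)/3 = 143.67
q₂* = (383 - 2×68 + 10)/3 = 85.67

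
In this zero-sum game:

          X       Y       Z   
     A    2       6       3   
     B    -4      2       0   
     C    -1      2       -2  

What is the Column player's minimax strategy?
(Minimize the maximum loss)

Column should play X, value = 2

Work:
Column player minimizes Row's maximum payoff:
Column X: max payoff to Row = 2
Column Y: max payoff to Row = 6
Column Z: max payoff to Row = 3
Minimum is 2, achieved by column X.
Minimax strategy: X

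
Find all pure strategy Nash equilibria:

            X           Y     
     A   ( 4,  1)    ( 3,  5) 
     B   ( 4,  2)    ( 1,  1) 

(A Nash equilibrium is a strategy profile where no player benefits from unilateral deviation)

Nash equilibrium: (A, Y), (B, X)

Work:
Best responses:
  P1 vs X: payoffs [4, 4] → best response A/B (payoff 4)
  P1 vs Y: payoffs [3, 1] → best response A (payoff 3)
  P2 vs A: payoffs [1, 5] → best response Y (payoff 5)
  P2 vs B: payoffs [2, 1] → best response X (payoff 2)
Mutual best responses: (A,Y), (B,X) → Nash equilibria.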